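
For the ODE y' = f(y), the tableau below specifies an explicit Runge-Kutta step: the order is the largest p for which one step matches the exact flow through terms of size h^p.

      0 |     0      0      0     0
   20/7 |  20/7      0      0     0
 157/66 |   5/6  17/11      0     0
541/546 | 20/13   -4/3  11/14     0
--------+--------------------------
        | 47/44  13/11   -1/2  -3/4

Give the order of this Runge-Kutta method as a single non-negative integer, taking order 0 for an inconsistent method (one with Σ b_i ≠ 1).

1

b = (47/44, 13/11, -1/2, -3/4)
c = (0, 20/7, 157/66, 541/546)
Ac = (0, 0, 340/77, -163/84)
Σ b_i: 47/44·1 + 13/11·1 + (-1/2)·1 + (-3/4)·1 = 1 ✓
b·c: 13/11·20/7 + (-1/2)·157/66 + (-3/4)·541/546 = 34693/24024 ≠ 1/2 ⇒ order 1.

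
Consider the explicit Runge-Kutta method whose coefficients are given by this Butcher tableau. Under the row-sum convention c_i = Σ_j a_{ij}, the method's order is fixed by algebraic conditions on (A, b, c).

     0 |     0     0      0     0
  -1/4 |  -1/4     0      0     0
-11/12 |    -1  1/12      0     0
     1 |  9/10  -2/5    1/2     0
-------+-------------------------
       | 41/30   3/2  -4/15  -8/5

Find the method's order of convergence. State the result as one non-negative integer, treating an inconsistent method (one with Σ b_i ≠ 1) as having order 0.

b = (41/30, 3/2, -4/15, -8/5)
c = (0, -1/4, -11/12, 1)
Ac = (0, 0, -1/48, -43/120)
Σ b_i: 41/30·1 + 3/2·1 + (-4/15)·1 + (-8/5)·1 = 1 ✓
b·c: 3/2·(-1/4) + (-4/15)·(-11/12) + (-8/5)·1 = -623/360 ≠ 1/2 ⇒ order 1.

1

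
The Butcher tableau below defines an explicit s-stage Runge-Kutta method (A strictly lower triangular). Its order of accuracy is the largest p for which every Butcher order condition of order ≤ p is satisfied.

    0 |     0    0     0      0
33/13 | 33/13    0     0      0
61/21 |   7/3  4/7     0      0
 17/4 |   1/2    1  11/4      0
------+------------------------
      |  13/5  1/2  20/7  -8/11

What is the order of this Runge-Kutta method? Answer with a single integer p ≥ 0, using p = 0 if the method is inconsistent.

0

b = (13/5, 1/2, 20/7, -8/11)
c = (0, 33/13, 61/21, 17/4)
Ac = (0, 0, 132/91, 11495/1092)
Σ b_i: 13/5·1 + 1/2·1 + 20/7·1 + (-8/11)·1 = 4027/770 ≠ 1 ⇒ order 0.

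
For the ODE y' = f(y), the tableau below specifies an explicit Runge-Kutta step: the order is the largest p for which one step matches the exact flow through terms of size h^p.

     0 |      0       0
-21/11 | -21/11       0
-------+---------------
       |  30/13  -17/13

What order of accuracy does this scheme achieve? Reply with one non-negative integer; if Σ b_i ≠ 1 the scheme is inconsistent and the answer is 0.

1

b = (30/13, -17/13)
c = (0, -21/11)
Σ b_i: 30/13·1 + (-17/13)·1 = 1 ✓
b·c: (-17/13)·(-21/11) = 357/143 ≠ 1/2 ⇒ order 1.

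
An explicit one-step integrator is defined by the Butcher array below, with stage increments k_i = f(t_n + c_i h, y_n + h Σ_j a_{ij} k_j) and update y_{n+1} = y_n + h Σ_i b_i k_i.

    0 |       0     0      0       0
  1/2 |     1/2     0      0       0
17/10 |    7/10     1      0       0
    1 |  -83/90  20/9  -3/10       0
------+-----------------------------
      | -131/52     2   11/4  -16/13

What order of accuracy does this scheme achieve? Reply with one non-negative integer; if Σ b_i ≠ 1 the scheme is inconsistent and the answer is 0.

b = (-131/52, 2, 11/4, -16/13)
c = (0, 1/2, 17/10, 1)
Ac = (0, 0, 1/2, 541/900)
Σ b_i: (-131/52)·1 + 2·1 + 11/4·1 + (-16/13)·1 = 1 ✓
b·c: 2·1/2 + 11/4·17/10 + (-16/13)·1 = 2311/520 ≠ 1/2 ⇒ order 1.

1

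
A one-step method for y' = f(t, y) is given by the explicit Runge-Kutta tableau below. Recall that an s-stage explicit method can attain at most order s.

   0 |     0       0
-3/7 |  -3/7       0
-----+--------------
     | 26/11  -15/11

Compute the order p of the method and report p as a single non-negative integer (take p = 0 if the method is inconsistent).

1

b = (26/11, -15/11)
c = (0, -3/7)
Σ b_i: 26/11·1 + (-15/11)·1 = 1 ✓
b·c: (-15/11)·(-3/7) = 45/77 ≠ 1/2 ⇒ order 1.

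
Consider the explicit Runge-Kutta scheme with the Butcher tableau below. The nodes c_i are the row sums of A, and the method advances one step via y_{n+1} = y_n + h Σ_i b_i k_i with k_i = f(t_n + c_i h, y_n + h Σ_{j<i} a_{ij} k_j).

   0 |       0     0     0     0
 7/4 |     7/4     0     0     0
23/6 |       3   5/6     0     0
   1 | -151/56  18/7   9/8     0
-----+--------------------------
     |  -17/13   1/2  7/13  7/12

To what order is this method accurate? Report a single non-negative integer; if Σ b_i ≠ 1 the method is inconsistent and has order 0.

0

b = (-17/13, 1/2, 7/13, 7/12)
c = (0, 7/4, 23/6, 1)
Ac = (0, 0, 35/24, 141/16)
Σ b_i: (-17/13)·1 + 1/2·1 + 7/13·1 + 7/12·1 = 49/156 ≠ 1 ⇒ order 0.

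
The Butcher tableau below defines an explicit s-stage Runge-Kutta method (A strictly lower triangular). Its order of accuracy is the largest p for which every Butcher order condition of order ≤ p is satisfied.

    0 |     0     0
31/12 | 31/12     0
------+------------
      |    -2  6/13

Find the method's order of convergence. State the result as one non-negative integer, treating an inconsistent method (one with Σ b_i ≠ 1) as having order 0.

b = (-2, 6/13)
c = (0, 31/12)
Σ b_i: (-2)·1 + 6/13·1 = -20/13 ≠ 1 ⇒ order 0.

0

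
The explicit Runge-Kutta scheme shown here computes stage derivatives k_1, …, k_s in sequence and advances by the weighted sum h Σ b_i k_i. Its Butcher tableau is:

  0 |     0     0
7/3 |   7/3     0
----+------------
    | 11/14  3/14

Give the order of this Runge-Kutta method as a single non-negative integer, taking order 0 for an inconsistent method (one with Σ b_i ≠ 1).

2

b = (11/14, 3/14)
c = (0, 7/3)
Σ b_i: 11/14·1 + 3/14·1 = 1 ✓
b·c: 3/14·7/3 = 1/2 ✓; 2 stages ⇒ order 2.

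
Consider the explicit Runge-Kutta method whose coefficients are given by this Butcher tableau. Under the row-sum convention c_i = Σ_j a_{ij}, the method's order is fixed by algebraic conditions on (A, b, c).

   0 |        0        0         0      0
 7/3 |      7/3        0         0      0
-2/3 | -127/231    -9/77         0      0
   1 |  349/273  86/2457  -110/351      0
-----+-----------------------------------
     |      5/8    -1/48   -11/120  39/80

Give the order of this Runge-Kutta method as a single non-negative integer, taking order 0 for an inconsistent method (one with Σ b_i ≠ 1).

b = (5/8, -1/48, -11/120, 39/80)
c = (0, 7/3, -2/3, 1)
Ac = (0, 0, -3/11, 34/117)
Σ b_i: 5/8·1 + (-1/48)·1 + (-11/120)·1 + 39/80·1 = 1 ✓
b·c: (-1/48)·7/3 + (-11/120)·(-2/3) + 39/80·1 = 1/2 ✓
b·c²: (-1/48)·49/9 + (-11/120)·4/9 + 39/80·1 = 1/3 ✓
b·Ac: (-11/120)·(-3/11) + 39/80·34/117 = 1/6 ✓
b·c³: (-1/48)·343/27 + (-11/120)·(-8/27) + 39/80·1 = 1/4 ✓
b·(c∘Ac): (-11/120)·2/11 + 39/80·34/117 = 1/8 ✓
b·Ac²: (-11/120)·(-7/11) + 39/80·2/39 = 1/12 ✓
b·A²c: 39/80·10/117 = 1/24 ✓; 4 stages ⇒ order 4.

4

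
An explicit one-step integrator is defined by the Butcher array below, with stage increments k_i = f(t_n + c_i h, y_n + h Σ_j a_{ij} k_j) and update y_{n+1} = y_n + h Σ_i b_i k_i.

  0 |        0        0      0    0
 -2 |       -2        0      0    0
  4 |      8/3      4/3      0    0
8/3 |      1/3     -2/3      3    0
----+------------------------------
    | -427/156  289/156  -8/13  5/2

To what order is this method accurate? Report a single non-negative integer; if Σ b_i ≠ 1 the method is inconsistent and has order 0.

2

b = (-427/156, 289/156, -8/13, 5/2)
c = (0, -2, 4, 8/3)
Ac = (0, 0, -8/3, 40/3)
Σ b_i: (-427/156)·1 + 289/156·1 + (-8/13)·1 + 5/2·1 = 1 ✓
b·c: 289/156·(-2) + (-8/13)·4 + 5/2·8/3 = 1/2 ✓
b·c²: 289/156·4 + (-8/13)·16 + 5/2·64/9 = 1795/117 ≠ 1/3 ⇒ order 2.
b·Ac: (-8/13)·(-8/3) + 5/2·40/3 = 1364/39 ≠ 1/6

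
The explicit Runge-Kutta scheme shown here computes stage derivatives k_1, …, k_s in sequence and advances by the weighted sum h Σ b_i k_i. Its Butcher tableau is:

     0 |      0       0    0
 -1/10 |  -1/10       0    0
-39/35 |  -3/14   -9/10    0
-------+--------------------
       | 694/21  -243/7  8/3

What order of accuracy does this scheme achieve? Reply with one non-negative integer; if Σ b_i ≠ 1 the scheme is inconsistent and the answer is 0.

b = (694/21, -243/7, 8/3)
c = (0, -1/10, -39/35)
Ac = (0, 0, 9/100)
Σ b_i: 694/21·1 + (-243/7)·1 + 8/3·1 = 1 ✓
b·c: (-243/7)·(-1/10) + 8/3·(-39/35) = 1/2 ✓
b·c²: (-243/7)·1/100 + 8/3·1521/1225 = 14523/4900 ≠ 1/3 ⇒ order 2.
b·Ac: 8/3·9/100 = 6/25 ≠ 1/6

2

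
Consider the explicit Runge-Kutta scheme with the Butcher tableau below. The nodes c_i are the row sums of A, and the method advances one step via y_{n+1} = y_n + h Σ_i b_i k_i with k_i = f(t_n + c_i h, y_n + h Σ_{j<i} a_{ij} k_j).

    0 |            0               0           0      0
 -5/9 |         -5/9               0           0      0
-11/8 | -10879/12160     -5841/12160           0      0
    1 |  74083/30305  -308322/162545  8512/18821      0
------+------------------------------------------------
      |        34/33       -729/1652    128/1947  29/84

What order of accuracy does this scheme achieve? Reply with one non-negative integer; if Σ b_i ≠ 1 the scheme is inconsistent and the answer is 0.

b = (34/33, -729/1652, 128/1947, 29/84)
c = (0, -5/9, -11/8, 1)
Ac = (0, 0, 649/2432, 238/551)
Σ b_i: 34/33·1 + (-729/1652)·1 + 128/1947·1 + 29/84·1 = 1 ✓
b·c: (-729/1652)·(-5/9) + 128/1947·(-11/8) + 29/84·1 = 1/2 ✓
b·c²: (-729/1652)·25/81 + 128/1947·121/64 + 29/84·1 = 1/3 ✓
b·Ac: 128/1947·649/2432 + 29/84·238/551 = 1/6 ✓
b·c³: (-729/1652)·(-125/729) + 128/1947·(-1331/512) + 29/84·1 = 1/4 ✓
b·(c∘Ac): 128/1947·(-7139/19456) + 29/84·238/551 = 1/8 ✓
b·Ac²: 128/1947·(-3245/21888) + 29/84·1337/4959 = 1/12 ✓
b·A²c: 29/84·7/58 = 1/24 ✓; 4 stages ⇒ order 4.

4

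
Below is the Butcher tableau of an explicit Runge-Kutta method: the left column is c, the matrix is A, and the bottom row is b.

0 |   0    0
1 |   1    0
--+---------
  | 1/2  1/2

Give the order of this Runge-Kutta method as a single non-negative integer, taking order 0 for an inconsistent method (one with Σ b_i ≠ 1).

b = (1/2, 1/2)
c = (0, 1)
Σ b_i: 1/2·1 + 1/2·1 = 1 ✓
b·c: 1/2·1 = 1/2 ✓; 2 stages ⇒ order 2.

2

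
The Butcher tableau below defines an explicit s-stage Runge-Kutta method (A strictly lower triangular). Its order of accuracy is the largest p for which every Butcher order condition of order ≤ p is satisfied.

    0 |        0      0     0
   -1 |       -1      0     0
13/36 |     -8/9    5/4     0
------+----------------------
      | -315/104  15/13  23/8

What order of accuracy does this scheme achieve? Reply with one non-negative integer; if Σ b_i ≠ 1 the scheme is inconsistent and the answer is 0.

1

b = (-315/104, 15/13, 23/8)
c = (0, -1, 13/36)
Ac = (0, 0, -5/4)
Σ b_i: (-315/104)·1 + 15/13·1 + 23/8·1 = 1 ✓
b·c: 15/13·(-1) + 23/8·13/36 = -433/3744 ≠ 1/2 ⇒ order 1.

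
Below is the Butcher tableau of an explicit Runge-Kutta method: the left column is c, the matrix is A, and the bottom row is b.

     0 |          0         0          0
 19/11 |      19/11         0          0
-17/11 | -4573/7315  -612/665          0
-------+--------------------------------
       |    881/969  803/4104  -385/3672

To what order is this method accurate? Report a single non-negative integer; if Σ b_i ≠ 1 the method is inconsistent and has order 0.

3

b = (881/969, 803/4104, -385/3672)
c = (0, 19/11, -17/11)
Ac = (0, 0, -612/385)
Σ b_i: 881/969·1 + 803/4104·1 + (-385/3672)·1 = 1 ✓
b·c: 803/4104·19/11 + (-385/3672)·(-17/11) = 1/2 ✓
b·c²: 803/4104·361/121 + (-385/3672)·289/121 = 1/3 ✓
b·Ac: (-385/3672)·(-612/385) = 1/6 ✓; 3 stages ⇒ order 3.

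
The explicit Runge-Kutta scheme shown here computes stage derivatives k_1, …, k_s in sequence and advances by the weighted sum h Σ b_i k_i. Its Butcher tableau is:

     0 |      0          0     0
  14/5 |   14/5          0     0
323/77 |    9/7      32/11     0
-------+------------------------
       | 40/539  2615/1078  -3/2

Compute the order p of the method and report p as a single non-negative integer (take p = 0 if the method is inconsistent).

b = (40/539, 2615/1078, -3/2)
c = (0, 14/5, 323/77)
Ac = (0, 0, 448/55)
Σ b_i: 40/539·1 + 2615/1078·1 + (-3/2)·1 = 1 ✓
b·c: 2615/1078·14/5 + (-3/2)·323/77 = 1/2 ✓
b·c²: 2615/1078·196/25 + (-3/2)·104329/5929 = -437347/59290 ≠ 1/3 ⇒ order 2.
b·Ac: (-3/2)·448/55 = -672/55 ≠ 1/6

2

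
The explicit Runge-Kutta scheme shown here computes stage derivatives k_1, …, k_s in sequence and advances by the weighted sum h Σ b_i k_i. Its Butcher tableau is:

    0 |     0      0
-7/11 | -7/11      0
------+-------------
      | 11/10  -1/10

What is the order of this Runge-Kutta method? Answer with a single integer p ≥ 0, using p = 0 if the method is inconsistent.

1

b = (11/10, -1/10)
c = (0, -7/11)
Σ b_i: 11/10·1 + (-1/10)·1 = 1 ✓
b·c: (-1/10)·(-7/11) = 7/110 ≠ 1/2 ⇒ order 1.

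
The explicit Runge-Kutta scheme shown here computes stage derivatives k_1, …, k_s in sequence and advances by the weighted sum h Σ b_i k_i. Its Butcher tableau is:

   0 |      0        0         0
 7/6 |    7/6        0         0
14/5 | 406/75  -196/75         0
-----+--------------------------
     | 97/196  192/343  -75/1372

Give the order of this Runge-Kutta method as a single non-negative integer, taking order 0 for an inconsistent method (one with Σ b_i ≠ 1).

3

b = (97/196, 192/343, -75/1372)
c = (0, 7/6, 14/5)
Ac = (0, 0, -686/225)
Σ b_i: 97/196·1 + 192/343·1 + (-75/1372)·1 = 1 ✓
b·c: 192/343·7/6 + (-75/1372)·14/5 = 1/2 ✓
b·c²: 192/343·49/36 + (-75/1372)·196/25 = 1/3 ✓
b·Ac: (-75/1372)·(-686/225) = 1/6 ✓; 3 stages ⇒ order 3.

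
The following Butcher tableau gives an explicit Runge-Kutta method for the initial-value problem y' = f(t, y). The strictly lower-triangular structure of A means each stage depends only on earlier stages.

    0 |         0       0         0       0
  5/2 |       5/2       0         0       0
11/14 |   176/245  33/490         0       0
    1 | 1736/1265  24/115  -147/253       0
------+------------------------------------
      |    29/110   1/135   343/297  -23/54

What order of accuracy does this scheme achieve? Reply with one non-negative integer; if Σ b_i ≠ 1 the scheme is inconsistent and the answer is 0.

4

b = (29/110, 1/135, 343/297, -23/54)
c = (0, 5/2, 11/14, 1)
Ac = (0, 0, 33/196, 3/46)
Σ b_i: 29/110·1 + 1/135·1 + 343/297·1 + (-23/54)·1 = 1 ✓
b·c: 1/135·5/2 + 343/297·11/14 + (-23/54)·1 = 1/2 ✓
b·c²: 1/135·25/4 + 343/297·121/196 + (-23/54)·1 = 1/3 ✓
b·Ac: 343/297·33/196 + (-23/54)·3/46 = 1/6 ✓
b·c³: 1/135·125/8 + 343/297·1331/2744 + (-23/54)·1 = 1/4 ✓
b·(c∘Ac): 343/297·363/2744 + (-23/54)·3/46 = 1/8 ✓
b·Ac²: 343/297·165/392 + (-23/54)·87/92 = 1/12 ✓
b·A²c: (-23/54)·(-9/92) = 1/24 ✓; 4 stages ⇒ order 4.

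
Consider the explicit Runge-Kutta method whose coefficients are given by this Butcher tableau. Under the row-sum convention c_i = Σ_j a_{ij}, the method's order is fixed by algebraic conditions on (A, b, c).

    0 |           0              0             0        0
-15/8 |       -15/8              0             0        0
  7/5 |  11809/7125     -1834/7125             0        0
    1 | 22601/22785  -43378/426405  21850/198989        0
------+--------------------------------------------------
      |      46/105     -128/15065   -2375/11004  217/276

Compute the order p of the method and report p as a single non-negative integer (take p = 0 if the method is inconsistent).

b = (46/105, -128/15065, -2375/11004, 217/276)
c = (0, -15/8, 7/5, 1)
Ac = (0, 0, 917/1900, 299/868)
Σ b_i: 46/105·1 + (-128/15065)·1 + (-2375/11004)·1 + 217/276·1 = 1 ✓
b·c: (-128/15065)·(-15/8) + (-2375/11004)·7/5 + 217/276·1 = 1/2 ✓
b·c²: (-128/15065)·225/64 + (-2375/11004)·49/25 + 217/276·1 = 1/3 ✓
b·Ac: (-2375/11004)·917/1900 + 217/276·299/868 = 1/6 ✓
b·c³: (-128/15065)·(-3375/512) + (-2375/11004)·343/125 + 217/276·1 = 1/4 ✓
b·(c∘Ac): (-2375/11004)·6419/9500 + 217/276·299/868 = 1/8 ✓
b·Ac²: (-2375/11004)·(-2751/3040) + 217/276·(-989/6944) = 1/12 ✓
b·A²c: 217/276·23/434 = 1/24 ✓; 4 stages ⇒ order 4.

4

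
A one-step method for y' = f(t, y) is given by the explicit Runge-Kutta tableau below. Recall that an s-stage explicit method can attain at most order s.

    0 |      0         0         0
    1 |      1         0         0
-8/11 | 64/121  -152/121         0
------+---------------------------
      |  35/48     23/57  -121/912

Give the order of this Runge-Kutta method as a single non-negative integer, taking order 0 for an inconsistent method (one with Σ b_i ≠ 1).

3

b = (35/48, 23/57, -121/912)
c = (0, 1, -8/11)
Ac = (0, 0, -152/121)
Σ b_i: 35/48·1 + 23/57·1 + (-121/912)·1 = 1 ✓
b·c: 23/57·1 + (-121/912)·(-8/11) = 1/2 ✓
b·c²: 23/57·1 + (-121/912)·64/121 = 1/3 ✓
b·Ac: (-121/912)·(-152/121) = 1/6 ✓; 3 stages ⇒ order 3.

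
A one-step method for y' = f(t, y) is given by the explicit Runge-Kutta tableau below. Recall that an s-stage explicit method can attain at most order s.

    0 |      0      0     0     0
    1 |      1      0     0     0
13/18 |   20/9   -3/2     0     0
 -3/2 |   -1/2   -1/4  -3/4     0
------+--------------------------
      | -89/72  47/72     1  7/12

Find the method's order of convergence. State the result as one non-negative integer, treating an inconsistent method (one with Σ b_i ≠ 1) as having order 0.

2

b = (-89/72, 47/72, 1, 7/12)
c = (0, 1, 13/18, -3/2)
Ac = (0, 0, -3/2, -19/24)
Σ b_i: (-89/72)·1 + 47/72·1 + 1·1 + 7/12·1 = 1 ✓
b·c: 47/72·1 + 1·13/18 + 7/12·(-3/2) = 1/2 ✓
b·c²: 47/72·1 + 1·169/324 + 7/12·9/4 = 3223/1296 ≠ 1/3 ⇒ order 2.
b·Ac: 1·(-3/2) + 7/12·(-19/24) = -565/288 ≠ 1/6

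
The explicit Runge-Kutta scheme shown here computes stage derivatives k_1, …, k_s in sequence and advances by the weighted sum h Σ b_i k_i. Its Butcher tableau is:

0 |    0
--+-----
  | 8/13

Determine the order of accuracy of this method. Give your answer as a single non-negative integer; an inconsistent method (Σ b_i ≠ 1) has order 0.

0

b = (8/13)
c = (0)
Σ b_i: 8/13·1 = 8/13 ≠ 1 ⇒ order 0.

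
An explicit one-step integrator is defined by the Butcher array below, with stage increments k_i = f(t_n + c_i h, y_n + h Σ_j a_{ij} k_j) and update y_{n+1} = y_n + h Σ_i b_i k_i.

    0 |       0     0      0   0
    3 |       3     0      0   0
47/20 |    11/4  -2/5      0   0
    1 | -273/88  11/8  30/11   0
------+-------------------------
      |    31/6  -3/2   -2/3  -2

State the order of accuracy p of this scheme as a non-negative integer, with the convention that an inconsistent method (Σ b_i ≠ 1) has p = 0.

1

b = (31/6, -3/2, -2/3, -2)
c = (0, 3, 47/20, 1)
Ac = (0, 0, -6/5, 927/88)
Σ b_i: 31/6·1 + (-3/2)·1 + (-2/3)·1 + (-2)·1 = 1 ✓
b·c: (-3/2)·3 + (-2/3)·47/20 + (-2)·1 = -121/15 ≠ 1/2 ⇒ order 1.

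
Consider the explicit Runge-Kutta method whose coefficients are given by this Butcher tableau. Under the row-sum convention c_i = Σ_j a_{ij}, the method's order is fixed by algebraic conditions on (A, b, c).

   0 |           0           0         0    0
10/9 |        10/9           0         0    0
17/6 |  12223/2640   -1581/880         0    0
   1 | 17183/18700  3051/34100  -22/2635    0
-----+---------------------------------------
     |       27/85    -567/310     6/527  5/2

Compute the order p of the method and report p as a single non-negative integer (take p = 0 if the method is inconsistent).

b = (27/85, -567/310, 6/527, 5/2)
c = (0, 10/9, 17/6, 1)
Ac = (0, 0, -527/264, 5/66)
Σ b_i: 27/85·1 + (-567/310)·1 + 6/527·1 + 5/2·1 = 1 ✓
b·c: (-567/310)·10/9 + 6/527·17/6 + 5/2·1 = 1/2 ✓
b·c²: (-567/310)·100/81 + 6/527·289/36 + 5/2·1 = 1/3 ✓
b·Ac: 6/527·(-527/264) + 5/2·5/66 = 1/6 ✓
b·c³: (-567/310)·1000/729 + 6/527·4913/216 + 5/2·1 = 1/4 ✓
b·(c∘Ac): 6/527·(-8959/1584) + 5/2·5/66 = 1/8 ✓
b·Ac²: 6/527·(-2635/1188) + 5/2·43/990 = 1/12 ✓
b·A²c: 5/2·1/60 = 1/24 ✓; 4 stages ⇒ order 4.

4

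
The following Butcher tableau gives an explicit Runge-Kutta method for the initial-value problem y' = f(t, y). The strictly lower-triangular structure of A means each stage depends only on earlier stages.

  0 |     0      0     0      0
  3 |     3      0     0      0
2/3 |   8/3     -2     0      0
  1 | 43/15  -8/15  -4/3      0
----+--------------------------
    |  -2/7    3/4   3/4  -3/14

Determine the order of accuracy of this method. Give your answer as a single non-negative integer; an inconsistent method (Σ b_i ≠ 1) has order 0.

b = (-2/7, 3/4, 3/4, -3/14)
c = (0, 3, 2/3, 1)
Ac = (0, 0, -6, -112/45)
Σ b_i: (-2/7)·1 + 3/4·1 + 3/4·1 + (-3/14)·1 = 1 ✓
b·c: 3/4·3 + 3/4·2/3 + (-3/14)·1 = 71/28 ≠ 1/2 ⇒ order 1.

1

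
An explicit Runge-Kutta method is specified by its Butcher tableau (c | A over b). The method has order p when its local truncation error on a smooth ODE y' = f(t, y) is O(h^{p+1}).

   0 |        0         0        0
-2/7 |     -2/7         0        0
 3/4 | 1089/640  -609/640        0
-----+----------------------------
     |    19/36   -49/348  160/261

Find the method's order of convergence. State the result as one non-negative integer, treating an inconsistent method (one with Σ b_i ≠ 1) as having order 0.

3

b = (19/36, -49/348, 160/261)
c = (0, -2/7, 3/4)
Ac = (0, 0, 87/320)
Σ b_i: 19/36·1 + (-49/348)·1 + 160/261·1 = 1 ✓
b·c: (-49/348)·(-2/7) + 160/261·3/4 = 1/2 ✓
b·c²: (-49/348)·4/49 + 160/261·9/16 = 1/3 ✓
b·Ac: 160/261·87/320 = 1/6 ✓; 3 stages ⇒ order 3.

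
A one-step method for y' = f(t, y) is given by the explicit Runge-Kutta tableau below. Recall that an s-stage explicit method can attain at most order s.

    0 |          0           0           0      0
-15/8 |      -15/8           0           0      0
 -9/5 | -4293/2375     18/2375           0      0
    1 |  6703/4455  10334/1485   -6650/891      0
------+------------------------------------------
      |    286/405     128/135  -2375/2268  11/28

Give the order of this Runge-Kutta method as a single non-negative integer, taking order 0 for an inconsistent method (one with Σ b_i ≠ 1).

b = (286/405, 128/135, -2375/2268, 11/28)
c = (0, -15/8, -9/5, 1)
Ac = (0, 0, -27/1900, 17/44)
Σ b_i: 286/405·1 + 128/135·1 + (-2375/2268)·1 + 11/28·1 = 1 ✓
b·c: 128/135·(-15/8) + (-2375/2268)·(-9/5) + 11/28·1 = 1/2 ✓
b·c²: 128/135·225/64 + (-2375/2268)·81/25 + 11/28·1 = 1/3 ✓
b·Ac: (-2375/2268)·(-27/1900) + 11/28·17/44 = 1/6 ✓
b·c³: 128/135·(-3375/512) + (-2375/2268)·(-729/125) + 11/28·1 = 1/4 ✓
b·(c∘Ac): (-2375/2268)·243/9500 + 11/28·17/44 = 1/8 ✓
b·Ac²: (-2375/2268)·81/3040 + 11/28·299/1056 = 1/12 ✓
b·A²c: 11/28·7/66 = 1/24 ✓; 4 stages ⇒ order 4.

4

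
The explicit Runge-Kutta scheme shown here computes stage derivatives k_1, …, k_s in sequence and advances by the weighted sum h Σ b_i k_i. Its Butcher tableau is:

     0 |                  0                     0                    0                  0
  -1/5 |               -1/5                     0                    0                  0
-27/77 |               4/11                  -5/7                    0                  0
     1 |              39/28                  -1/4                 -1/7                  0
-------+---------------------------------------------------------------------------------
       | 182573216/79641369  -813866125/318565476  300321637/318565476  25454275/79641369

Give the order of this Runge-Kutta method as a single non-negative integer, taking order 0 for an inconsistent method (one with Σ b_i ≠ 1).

b = (182573216/79641369, -813866125/318565476, 300321637/318565476, 25454275/79641369)
c = (0, -1/5, -27/77, 1)
Ac = (0, 0, 1/7, 1079/10780)
Σ b_i: 182573216/79641369·1 + (-813866125/318565476)·1 + 300321637/318565476·1 + 25454275/79641369·1 = 1 ✓
b·c: (-813866125/318565476)·(-1/5) + 300321637/318565476·(-27/77) + 25454275/79641369·1 = 1/2 ✓
b·c²: (-813866125/318565476)·1/25 + 300321637/318565476·729/5929 + 25454275/79641369·1 = 1/3 ✓
b·Ac: 300321637/318565476·1/7 + 25454275/79641369·1079/10780 = 1/6 ✓
b·c³: (-813866125/318565476)·(-1/125) + 300321637/318565476·(-19683/456533) + 25454275/79641369·1 = 1224042539/4088256942 ≠ 1/4 ⇒ order 3.
b·(c∘Ac): 300321637/318565476·(-27/539) + 25454275/79641369·1079/10780 = -2426393/159282738 ≠ 1/8
b·Ac²: 300321637/318565476·(-1/35) + 25454275/79641369·(-114403/4150300) = -730679057/20441284710 ≠ 1/12
b·A²c: 25454275/79641369·(-1/49) = -519475/79641369 ≠ 1/24

3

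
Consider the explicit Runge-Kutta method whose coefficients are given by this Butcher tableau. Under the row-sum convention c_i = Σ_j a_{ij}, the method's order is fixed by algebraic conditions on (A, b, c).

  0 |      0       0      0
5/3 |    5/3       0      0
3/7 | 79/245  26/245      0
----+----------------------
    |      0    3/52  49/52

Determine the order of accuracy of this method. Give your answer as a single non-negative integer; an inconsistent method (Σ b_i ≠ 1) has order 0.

b = (0, 3/52, 49/52)
c = (0, 5/3, 3/7)
Ac = (0, 0, 26/147)
Σ b_i: 3/52·1 + 49/52·1 = 1 ✓
b·c: 3/52·5/3 + 49/52·3/7 = 1/2 ✓
b·c²: 3/52·25/9 + 49/52·9/49 = 1/3 ✓
b·Ac: 49/52·26/147 = 1/6 ✓; 3 stages ⇒ order 3.

3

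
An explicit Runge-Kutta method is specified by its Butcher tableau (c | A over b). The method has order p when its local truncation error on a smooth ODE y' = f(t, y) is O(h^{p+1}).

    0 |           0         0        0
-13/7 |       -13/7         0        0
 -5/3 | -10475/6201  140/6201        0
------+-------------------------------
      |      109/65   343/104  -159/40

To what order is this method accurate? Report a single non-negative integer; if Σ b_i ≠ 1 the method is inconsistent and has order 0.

b = (109/65, 343/104, -159/40)
c = (0, -13/7, -5/3)
Ac = (0, 0, -20/477)
Σ b_i: 109/65·1 + 343/104·1 + (-159/40)·1 = 1 ✓
b·c: 343/104·(-13/7) + (-159/40)·(-5/3) = 1/2 ✓
b·c²: 343/104·169/49 + (-159/40)·25/9 = 1/3 ✓
b·Ac: (-159/40)·(-20/477) = 1/6 ✓; 3 stages ⇒ order 3.

3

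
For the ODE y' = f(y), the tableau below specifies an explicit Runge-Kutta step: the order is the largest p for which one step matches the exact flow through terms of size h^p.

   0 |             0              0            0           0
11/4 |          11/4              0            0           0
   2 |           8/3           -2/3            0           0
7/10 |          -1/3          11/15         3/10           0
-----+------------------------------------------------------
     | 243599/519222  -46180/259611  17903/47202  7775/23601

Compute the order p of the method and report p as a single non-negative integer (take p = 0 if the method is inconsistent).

b = (243599/519222, -46180/259611, 17903/47202, 7775/23601)
c = (0, 11/4, 2, 7/10)
Ac = (0, 0, -11/6, 157/60)
Σ b_i: 243599/519222·1 + (-46180/259611)·1 + 17903/47202·1 + 7775/23601·1 = 1 ✓
b·c: (-46180/259611)·11/4 + 17903/47202·2 + 7775/23601·7/10 = 1/2 ✓
b·c²: (-46180/259611)·121/16 + 17903/47202·4 + 7775/23601·49/100 = 1/3 ✓
b·Ac: 17903/47202·(-11/6) + 7775/23601·157/60 = 1/6 ✓
b·c³: (-46180/259611)·1331/64 + 17903/47202·8 + 7775/23601·343/1000 = -347473/629360 ≠ 1/4 ⇒ order 3.
b·(c∘Ac): 17903/47202·(-11/3) + 7775/23601·1099/600 = -445943/566424 ≠ 1/8
b·Ac²: 17903/47202·(-121/24) + 7775/23601·1619/240 = 58547/188808 ≠ 1/12
b·A²c: 7775/23601·(-11/20) = -17105/94404 ≠ 1/24

3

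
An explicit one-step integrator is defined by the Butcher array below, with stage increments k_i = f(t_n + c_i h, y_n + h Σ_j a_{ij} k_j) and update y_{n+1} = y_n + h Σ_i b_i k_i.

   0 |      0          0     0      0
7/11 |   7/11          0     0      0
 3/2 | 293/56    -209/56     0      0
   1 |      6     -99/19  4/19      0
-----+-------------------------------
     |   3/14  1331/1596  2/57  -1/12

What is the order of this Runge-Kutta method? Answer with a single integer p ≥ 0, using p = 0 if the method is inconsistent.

b = (3/14, 1331/1596, 2/57, -1/12)
c = (0, 7/11, 3/2, 1)
Ac = (0, 0, -19/8, -3)
Σ b_i: 3/14·1 + 1331/1596·1 + 2/57·1 + (-1/12)·1 = 1 ✓
b·c: 1331/1596·7/11 + 2/57·3/2 + (-1/12)·1 = 1/2 ✓
b·c²: 1331/1596·49/121 + 2/57·9/4 + (-1/12)·1 = 1/3 ✓
b·Ac: 2/57·(-19/8) + (-1/12)·(-3) = 1/6 ✓
b·c³: 1331/1596·343/1331 + 2/57·27/8 + (-1/12)·1 = 1/4 ✓
b·(c∘Ac): 2/57·(-57/16) + (-1/12)·(-3) = 1/8 ✓
b·Ac²: 2/57·(-133/88) + (-1/12)·(-18/11) = 1/12 ✓
b·A²c: (-1/12)·(-1/2) = 1/24 ✓; 4 stages ⇒ order 4.

4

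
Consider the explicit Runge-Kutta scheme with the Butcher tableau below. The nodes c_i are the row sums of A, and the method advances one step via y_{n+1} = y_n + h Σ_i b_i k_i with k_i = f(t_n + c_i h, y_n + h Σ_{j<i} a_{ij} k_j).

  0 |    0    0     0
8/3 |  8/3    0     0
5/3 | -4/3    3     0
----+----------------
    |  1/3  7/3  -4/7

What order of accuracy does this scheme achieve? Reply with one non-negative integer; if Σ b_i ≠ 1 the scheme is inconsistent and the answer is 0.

0

b = (1/3, 7/3, -4/7)
c = (0, 8/3, 5/3)
Ac = (0, 0, 8)
Σ b_i: 1/3·1 + 7/3·1 + (-4/7)·1 = 44/21 ≠ 1 ⇒ order 0.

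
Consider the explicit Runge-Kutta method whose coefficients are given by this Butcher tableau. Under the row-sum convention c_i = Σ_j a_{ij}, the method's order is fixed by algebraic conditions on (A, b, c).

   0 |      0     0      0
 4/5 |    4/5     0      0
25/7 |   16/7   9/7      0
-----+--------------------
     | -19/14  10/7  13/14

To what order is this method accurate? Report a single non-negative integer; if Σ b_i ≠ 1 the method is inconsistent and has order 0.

b = (-19/14, 10/7, 13/14)
c = (0, 4/5, 25/7)
Ac = (0, 0, 36/35)
Σ b_i: (-19/14)·1 + 10/7·1 + 13/14·1 = 1 ✓
b·c: 10/7·4/5 + 13/14·25/7 = 437/98 ≠ 1/2 ⇒ order 1.

1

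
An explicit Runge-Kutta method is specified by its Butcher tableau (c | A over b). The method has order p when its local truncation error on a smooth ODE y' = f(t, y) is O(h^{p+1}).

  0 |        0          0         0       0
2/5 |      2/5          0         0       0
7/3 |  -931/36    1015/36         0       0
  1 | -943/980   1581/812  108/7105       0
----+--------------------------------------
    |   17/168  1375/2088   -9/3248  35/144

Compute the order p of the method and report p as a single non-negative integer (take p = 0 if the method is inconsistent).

b = (17/168, 1375/2088, -9/3248, 35/144)
c = (0, 2/5, 7/3, 1)
Ac = (0, 0, 203/18, 57/70)
Σ b_i: 17/168·1 + 1375/2088·1 + (-9/3248)·1 + 35/144·1 = 1 ✓
b·c: 1375/2088·2/5 + (-9/3248)·7/3 + 35/144·1 = 1/2 ✓
b·c²: 1375/2088·4/25 + (-9/3248)·49/9 + 35/144·1 = 1/3 ✓
b·Ac: (-9/3248)·203/18 + 35/144·57/70 = 1/6 ✓
b·c³: 1375/2088·8/125 + (-9/3248)·343/27 + 35/144·1 = 1/4 ✓
b·(c∘Ac): (-9/3248)·1421/54 + 35/144·57/70 = 1/8 ✓
b·Ac²: (-9/3248)·203/45 + 35/144·69/175 = 1/12 ✓
b·A²c: 35/144·6/35 = 1/24 ✓; 4 stages ⇒ order 4.

4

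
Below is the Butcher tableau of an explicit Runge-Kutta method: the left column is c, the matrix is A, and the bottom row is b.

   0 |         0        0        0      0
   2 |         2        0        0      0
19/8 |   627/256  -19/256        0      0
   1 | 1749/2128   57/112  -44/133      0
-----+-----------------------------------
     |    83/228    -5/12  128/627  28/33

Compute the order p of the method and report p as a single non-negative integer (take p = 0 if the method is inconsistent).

b = (83/228, -5/12, 128/627, 28/33)
c = (0, 2, 19/8, 1)
Ac = (0, 0, -19/128, 13/56)
Σ b_i: 83/228·1 + (-5/12)·1 + 128/627·1 + 28/33·1 = 1 ✓
b·c: (-5/12)·2 + 128/627·19/8 + 28/33·1 = 1/2 ✓
b·c²: (-5/12)·4 + 128/627·361/64 + 28/33·1 = 1/3 ✓
b·Ac: 128/627·(-19/128) + 28/33·13/56 = 1/6 ✓
b·c³: (-5/12)·8 + 128/627·6859/512 + 28/33·1 = 1/4 ✓
b·(c∘Ac): 128/627·(-361/1024) + 28/33·13/56 = 1/8 ✓
b·Ac²: 128/627·(-19/64) + 28/33·19/112 = 1/12 ✓
b·A²c: 28/33·11/224 = 1/24 ✓; 4 stages ⇒ order 4.

4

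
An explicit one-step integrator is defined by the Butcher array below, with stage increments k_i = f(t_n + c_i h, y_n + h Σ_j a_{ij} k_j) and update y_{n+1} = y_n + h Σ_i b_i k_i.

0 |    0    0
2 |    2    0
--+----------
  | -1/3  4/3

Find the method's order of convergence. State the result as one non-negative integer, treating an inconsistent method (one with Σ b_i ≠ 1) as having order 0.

1

b = (-1/3, 4/3)
c = (0, 2)
Σ b_i: (-1/3)·1 + 4/3·1 = 1 ✓
b·c: 4/3·2 = 8/3 ≠ 1/2 ⇒ order 1.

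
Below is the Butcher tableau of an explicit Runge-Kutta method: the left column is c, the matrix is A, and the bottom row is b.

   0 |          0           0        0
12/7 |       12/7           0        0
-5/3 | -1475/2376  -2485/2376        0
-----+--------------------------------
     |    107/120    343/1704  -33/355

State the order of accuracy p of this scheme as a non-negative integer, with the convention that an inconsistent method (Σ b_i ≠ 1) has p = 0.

b = (107/120, 343/1704, -33/355)
c = (0, 12/7, -5/3)
Ac = (0, 0, -355/198)
Σ b_i: 107/120·1 + 343/1704·1 + (-33/355)·1 = 1 ✓
b·c: 343/1704·12/7 + (-33/355)·(-5/3) = 1/2 ✓
b·c²: 343/1704·144/49 + (-33/355)·25/9 = 1/3 ✓
b·Ac: (-33/355)·(-355/198) = 1/6 ✓; 3 stages ⇒ order 3.

3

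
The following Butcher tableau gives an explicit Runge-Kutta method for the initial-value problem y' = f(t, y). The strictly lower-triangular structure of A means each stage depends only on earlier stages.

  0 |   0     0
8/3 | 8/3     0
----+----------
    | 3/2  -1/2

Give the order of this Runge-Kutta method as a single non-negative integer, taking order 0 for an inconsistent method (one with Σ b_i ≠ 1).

1

b = (3/2, -1/2)
c = (0, 8/3)
Σ b_i: 3/2·1 + (-1/2)·1 = 1 ✓
b·c: (-1/2)·8/3 = -4/3 ≠ 1/2 ⇒ order 1.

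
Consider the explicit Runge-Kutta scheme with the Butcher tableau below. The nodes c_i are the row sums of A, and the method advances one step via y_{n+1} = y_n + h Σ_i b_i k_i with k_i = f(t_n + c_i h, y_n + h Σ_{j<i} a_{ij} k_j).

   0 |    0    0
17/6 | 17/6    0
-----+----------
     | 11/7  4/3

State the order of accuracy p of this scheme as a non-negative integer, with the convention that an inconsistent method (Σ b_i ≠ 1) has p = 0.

b = (11/7, 4/3)
c = (0, 17/6)
Σ b_i: 11/7·1 + 4/3·1 = 61/21 ≠ 1 ⇒ order 0.

0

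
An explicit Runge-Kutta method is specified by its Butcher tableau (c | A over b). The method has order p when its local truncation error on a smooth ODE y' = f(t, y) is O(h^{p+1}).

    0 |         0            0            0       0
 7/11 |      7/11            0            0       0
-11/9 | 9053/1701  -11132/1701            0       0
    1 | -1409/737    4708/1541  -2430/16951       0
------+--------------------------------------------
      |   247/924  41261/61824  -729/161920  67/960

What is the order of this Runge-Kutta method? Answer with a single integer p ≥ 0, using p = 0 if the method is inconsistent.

b = (247/924, 41261/61824, -729/161920, 67/960)
c = (0, 7/11, -11/9, 1)
Ac = (0, 0, -1012/243, 142/67)
Σ b_i: 247/924·1 + 41261/61824·1 + (-729/161920)·1 + 67/960·1 = 1 ✓
b·c: 41261/61824·7/11 + (-729/161920)·(-11/9) + 67/960·1 = 1/2 ✓
b·c²: 41261/61824·49/121 + (-729/161920)·121/81 + 67/960·1 = 1/3 ✓
b·Ac: (-729/161920)·(-1012/243) + 67/960·142/67 = 1/6 ✓
b·c³: 41261/61824·343/1331 + (-729/161920)·(-1331/729) + 67/960·1 = 1/4 ✓
b·(c∘Ac): (-729/161920)·11132/2187 + 67/960·142/67 = 1/8 ✓
b·Ac²: (-729/161920)·(-644/243) + 67/960·754/737 = 1/12 ✓
b·A²c: 67/960·40/67 = 1/24 ✓; 4 stages ⇒ order 4.

4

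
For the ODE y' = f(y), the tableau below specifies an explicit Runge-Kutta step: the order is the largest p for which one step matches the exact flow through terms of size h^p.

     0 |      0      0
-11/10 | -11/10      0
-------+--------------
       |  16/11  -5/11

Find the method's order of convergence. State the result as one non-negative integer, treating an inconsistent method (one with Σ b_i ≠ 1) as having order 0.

b = (16/11, -5/11)
c = (0, -11/10)
Σ b_i: 16/11·1 + (-5/11)·1 = 1 ✓
b·c: (-5/11)·(-11/10) = 1/2 ✓; 2 stages ⇒ order 2.

2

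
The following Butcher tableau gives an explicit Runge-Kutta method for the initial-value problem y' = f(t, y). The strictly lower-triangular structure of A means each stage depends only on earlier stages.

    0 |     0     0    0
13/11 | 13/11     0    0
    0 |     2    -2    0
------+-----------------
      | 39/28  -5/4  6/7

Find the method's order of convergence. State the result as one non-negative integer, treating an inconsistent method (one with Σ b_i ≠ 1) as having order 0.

1

b = (39/28, -5/4, 6/7)
c = (0, 13/11, 0)
Ac = (0, 0, -26/11)
Σ b_i: 39/28·1 + (-5/4)·1 + 6/7·1 = 1 ✓
b·c: (-5/4)·13/11 = -65/44 ≠ 1/2 ⇒ order 1.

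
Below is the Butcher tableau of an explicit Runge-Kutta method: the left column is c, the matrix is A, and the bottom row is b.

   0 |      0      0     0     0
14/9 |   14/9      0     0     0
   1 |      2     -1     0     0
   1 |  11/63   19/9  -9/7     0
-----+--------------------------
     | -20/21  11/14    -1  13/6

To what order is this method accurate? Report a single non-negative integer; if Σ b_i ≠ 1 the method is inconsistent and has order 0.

1

b = (-20/21, 11/14, -1, 13/6)
c = (0, 14/9, 1, 1)
Ac = (0, 0, -14/9, 1133/567)
Σ b_i: (-20/21)·1 + 11/14·1 + (-1)·1 + 13/6·1 = 1 ✓
b·c: 11/14·14/9 + (-1)·1 + 13/6·1 = 43/18 ≠ 1/2 ⇒ order 1.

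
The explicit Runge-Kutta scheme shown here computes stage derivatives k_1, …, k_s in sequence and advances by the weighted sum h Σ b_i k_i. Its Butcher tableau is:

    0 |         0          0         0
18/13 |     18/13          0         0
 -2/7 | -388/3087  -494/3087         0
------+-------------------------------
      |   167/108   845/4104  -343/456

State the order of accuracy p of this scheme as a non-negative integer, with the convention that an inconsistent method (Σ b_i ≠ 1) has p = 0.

b = (167/108, 845/4104, -343/456)
c = (0, 18/13, -2/7)
Ac = (0, 0, -76/343)
Σ b_i: 167/108·1 + 845/4104·1 + (-343/456)·1 = 1 ✓
b·c: 845/4104·18/13 + (-343/456)·(-2/7) = 1/2 ✓
b·c²: 845/4104·324/169 + (-343/456)·4/49 = 1/3 ✓
b·Ac: (-343/456)·(-76/343) = 1/6 ✓; 3 stages ⇒ order 3.

3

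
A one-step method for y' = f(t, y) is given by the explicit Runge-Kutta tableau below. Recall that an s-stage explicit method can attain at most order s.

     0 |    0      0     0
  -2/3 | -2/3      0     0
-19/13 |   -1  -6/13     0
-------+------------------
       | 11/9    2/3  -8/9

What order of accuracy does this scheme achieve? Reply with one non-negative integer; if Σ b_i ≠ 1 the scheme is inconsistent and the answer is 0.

1

b = (11/9, 2/3, -8/9)
c = (0, -2/3, -19/13)
Ac = (0, 0, 4/13)
Σ b_i: 11/9·1 + 2/3·1 + (-8/9)·1 = 1 ✓
b·c: 2/3·(-2/3) + (-8/9)·(-19/13) = 100/117 ≠ 1/2 ⇒ order 1.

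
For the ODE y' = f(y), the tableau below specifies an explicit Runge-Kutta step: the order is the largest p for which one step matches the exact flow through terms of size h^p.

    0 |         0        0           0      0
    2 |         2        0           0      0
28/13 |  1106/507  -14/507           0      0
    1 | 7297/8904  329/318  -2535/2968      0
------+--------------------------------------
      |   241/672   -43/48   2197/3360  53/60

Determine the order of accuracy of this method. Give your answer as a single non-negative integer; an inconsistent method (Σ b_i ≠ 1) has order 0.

b = (241/672, -43/48, 2197/3360, 53/60)
c = (0, 2, 28/13, 1)
Ac = (0, 0, -28/507, 73/318)
Σ b_i: 241/672·1 + (-43/48)·1 + 2197/3360·1 + 53/60·1 = 1 ✓
b·c: (-43/48)·2 + 2197/3360·28/13 + 53/60·1 = 1/2 ✓
b·c²: (-43/48)·4 + 2197/3360·784/169 + 53/60·1 = 1/3 ✓
b·Ac: 2197/3360·(-28/507) + 53/60·73/318 = 1/6 ✓
b·c³: (-43/48)·8 + 2197/3360·21952/2197 + 53/60·1 = 1/4 ✓
b·(c∘Ac): 2197/3360·(-784/6591) + 53/60·73/318 = 1/8 ✓
b·Ac²: 2197/3360·(-56/507) + 53/60·28/159 = 1/12 ✓
b·A²c: 53/60·5/106 = 1/24 ✓; 4 stages ⇒ order 4.

4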